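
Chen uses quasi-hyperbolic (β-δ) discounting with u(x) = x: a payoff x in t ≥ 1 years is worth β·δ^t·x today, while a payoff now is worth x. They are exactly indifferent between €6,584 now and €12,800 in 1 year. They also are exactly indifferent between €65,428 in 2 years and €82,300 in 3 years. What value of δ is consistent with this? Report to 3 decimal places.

δ ≈ 0.795

The second indifference involves only future payoffs, so β cancels: β·δ^2·65428 = β·δ^3·82300, giving δ = 65428/82300 = 0.79499.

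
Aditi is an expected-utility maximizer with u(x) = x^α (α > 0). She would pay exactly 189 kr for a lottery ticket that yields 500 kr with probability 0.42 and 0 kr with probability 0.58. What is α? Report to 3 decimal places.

EU(lottery) = 0.42·500^α + 0.58·0 = 0.42·500^α.
Equating: 189^α = 0.42·500^α, i.e. 0.3780^α = 0.42.
Take logs: α = ln 0.42 / ln(189/500) ≈ 0.89170.

α ≈ 0.892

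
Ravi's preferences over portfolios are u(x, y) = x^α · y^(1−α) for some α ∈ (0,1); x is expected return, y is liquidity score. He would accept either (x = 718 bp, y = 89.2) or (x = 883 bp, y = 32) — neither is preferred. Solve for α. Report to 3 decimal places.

α ≈ 0.832

Indifference: 718^α · 89.2^(1−α) = 883^α · 32^(1−α).
Taking logs: α·ln 718 + (1−α)·ln 89.2 = α·ln 883 + (1−α)·ln 32, i.e. α·-0.206856 = (1−α)·-1.025145.
With A = -0.206856 and B = -1.025145: α·A = (1−α)·B, so α = B/(A+B) = -1.025145/-1.232001 ≈ 0.832.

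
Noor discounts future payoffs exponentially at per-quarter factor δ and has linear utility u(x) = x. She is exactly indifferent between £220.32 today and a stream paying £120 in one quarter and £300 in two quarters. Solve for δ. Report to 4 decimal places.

Present value of the stream is 120·δ + 300·δ². Indifference gives 120δ + 300δ² = 220.32.
That is, 300δ² + 120δ − 220.32 = 0, a quadratic in δ.
The positive root is δ = [−120 + √(120² + 4·300·220.32)] / (2·300) = (−120 + 528.000)/600 ≈ 0.6800.

δ ≈ 0.6800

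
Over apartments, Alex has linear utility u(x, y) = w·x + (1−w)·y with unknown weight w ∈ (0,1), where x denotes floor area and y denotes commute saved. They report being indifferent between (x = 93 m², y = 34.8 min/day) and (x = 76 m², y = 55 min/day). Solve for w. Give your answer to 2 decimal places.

u(93,34.8) = u(76,55) means w·93 + (1−w)·34.8 = w·76 + (1−w)·55.
w·(93−76) = (1−w)·(55−34.8), i.e. w·17 = (1−w)·20.2.
So w/(1−w) = 20.2/17 = 1.1882, giving w = 20.2/(17+20.2) = 0.54.

w = 0.54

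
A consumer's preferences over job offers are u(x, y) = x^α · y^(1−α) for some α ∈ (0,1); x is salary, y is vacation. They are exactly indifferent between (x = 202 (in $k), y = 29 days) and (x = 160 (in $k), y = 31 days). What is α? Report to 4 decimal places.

α ≈ 0.2225

The Cobb–Douglas utilities coincide, so 202^α·29^(1−α) = 160^α·31^(1−α).
(202/160)^α = (31/29)^(1−α); take logs: α·ln(202/160) = (1−α)·ln(31/29), i.e. α·0.2330939 = (1−α)·0.0666914.
Thus α·(0.2997853) = 0.0666914, so α = 0.0666914/0.2997853 ≈ 0.2225.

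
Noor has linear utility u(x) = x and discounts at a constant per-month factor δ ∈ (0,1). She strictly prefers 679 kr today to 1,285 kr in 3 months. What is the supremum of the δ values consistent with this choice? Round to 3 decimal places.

Comparing present values: 679 > δ^3·1285.
So δ^3 < 679/1285 = 0.52840; taking the cube root of both positive sides preserves the inequality.
δ < 0.52840^(1/3) = 0.808.

δ < 0.808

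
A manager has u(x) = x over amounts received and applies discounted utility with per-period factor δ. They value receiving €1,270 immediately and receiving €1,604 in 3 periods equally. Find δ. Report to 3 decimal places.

δ ≈ 0.925

The payoff in 3 periods is discounted by δ^3, so u(1270) = δ^3·u(1604) and δ^3 = u(1270)/u(1604).
With u(x) = x: δ^3 = 1270/1604 = 0.79177.
Taking the cube root: δ = 0.79177^(1/3) ≈ 0.925.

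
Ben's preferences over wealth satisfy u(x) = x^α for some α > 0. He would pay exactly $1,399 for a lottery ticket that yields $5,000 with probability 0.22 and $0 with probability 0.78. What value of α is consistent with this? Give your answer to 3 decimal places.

EU(lottery) = 0.22·5000^α + 0.78·0 = 0.22·5000^α.
Equating: 1399^α = 0.22·5000^α, i.e. 0.2798^α = 0.22.
Taking logs: α·ln(1399/5000) = ln(0.22), so α = -1.514128 / -1.273680 ≈ 1.189.

α ≈ 1.189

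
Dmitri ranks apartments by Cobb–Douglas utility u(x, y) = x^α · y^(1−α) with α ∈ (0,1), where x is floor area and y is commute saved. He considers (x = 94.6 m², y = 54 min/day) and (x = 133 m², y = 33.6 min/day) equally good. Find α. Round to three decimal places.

The Cobb–Douglas utilities coincide, so 94.6^α·54^(1−α) = 133^α·33.6^(1−α).
Rearrange to (94.6/133)^α = (33.6/54)^(1−α) and take logs: α·-0.340692 = (1−α)·-0.474458.
Thus α·(-0.815150) = -0.474458, so α = -0.474458/-0.815150 ≈ 0.582.

α ≈ 0.582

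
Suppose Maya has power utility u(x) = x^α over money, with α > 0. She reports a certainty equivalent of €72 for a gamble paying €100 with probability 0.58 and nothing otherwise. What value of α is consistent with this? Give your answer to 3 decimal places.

Since u(0) = 0, the lottery's EU is 0.58·100^α.
Equating: 72^α = 0.58·100^α, i.e. 0.7200^α = 0.58.
Take logs: α = ln 0.58 / ln(72/100) ≈ 1.65821.

α ≈ 1.658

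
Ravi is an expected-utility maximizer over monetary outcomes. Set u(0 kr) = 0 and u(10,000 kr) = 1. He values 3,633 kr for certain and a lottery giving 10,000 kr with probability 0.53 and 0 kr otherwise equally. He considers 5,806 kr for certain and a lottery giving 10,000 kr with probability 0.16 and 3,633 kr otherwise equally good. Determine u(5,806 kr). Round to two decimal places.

0.61

The first gamble pins u(3,633 kr): it must equal 0.53·1 + 0.47·0 = 0.53.
Then u(5,806 kr) = 0.16·u(10,000 kr) + 0.84·u(3,633 kr) = 0.16·1.00 + 0.84·0.53 = 0.6052.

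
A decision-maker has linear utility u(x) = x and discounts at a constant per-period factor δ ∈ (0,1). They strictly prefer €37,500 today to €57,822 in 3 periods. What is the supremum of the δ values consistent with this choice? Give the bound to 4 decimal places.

δ < 0.8656

Comparing present values: 37500 > δ^3·57822.
Dividing by 57822: δ^3 < 0.64854. Both sides are positive, so the cube root keeps the direction.
δ < 0.64854^(1/3) = 0.8656.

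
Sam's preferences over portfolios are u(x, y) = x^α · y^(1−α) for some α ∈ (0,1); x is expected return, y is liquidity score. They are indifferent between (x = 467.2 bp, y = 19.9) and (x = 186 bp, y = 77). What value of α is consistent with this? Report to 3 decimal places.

α ≈ 0.595

The Cobb–Douglas utilities coincide, so 467.2^α·19.9^(1−α) = 186^α·77^(1−α).
Taking logs: α·ln 467.2 + (1−α)·ln 19.9 = α·ln 186 + (1−α)·ln 77, i.e. α·0.921011 = (1−α)·1.353086.
Thus α·(2.274097) = 1.353086, so α = 1.353086/2.274097 ≈ 0.595.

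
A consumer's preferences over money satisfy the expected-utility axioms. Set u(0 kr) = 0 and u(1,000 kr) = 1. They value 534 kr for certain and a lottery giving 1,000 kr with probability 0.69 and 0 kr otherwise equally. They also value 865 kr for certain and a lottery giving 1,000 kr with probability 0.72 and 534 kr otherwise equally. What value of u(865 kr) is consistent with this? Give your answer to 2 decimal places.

First, u(534 kr) = 0.69·u(1,000 kr) + 0.31·u(0 kr) = 0.69.
Chaining: u(865 kr) = 0.72·1.00 + 0.28·0.69 = 0.9132.

0.91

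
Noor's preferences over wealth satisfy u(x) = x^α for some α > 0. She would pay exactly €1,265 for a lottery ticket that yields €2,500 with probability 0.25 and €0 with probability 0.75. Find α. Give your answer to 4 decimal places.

α ≈ 2.0350

Since u(0) = 0, the lottery's EU is 0.25·2500^α.
Indifference: 1265^α = 0.25·2500^α, so (1265/2500)^α = 0.25.
Taking logs: α·ln(1265/2500) = ln(0.25), so α = -1.3862944 / -0.6812186 ≈ 2.0350.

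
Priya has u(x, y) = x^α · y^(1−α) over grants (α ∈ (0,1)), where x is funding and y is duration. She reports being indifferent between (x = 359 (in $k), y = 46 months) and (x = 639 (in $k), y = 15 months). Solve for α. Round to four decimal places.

α ≈ 0.6603

Indifference: 359^α · 46^(1−α) = 639^α · 15^(1−α).
(359/639)^α = (15/46)^(1−α); take logs: α·ln(359/639) = (1−α)·ln(15/46), i.e. α·-0.5765821 = (1−α)·-1.1205912.
With A = -0.5765821 and B = -1.1205912: α·A = (1−α)·B, so α = B/(A+B) = -1.1205912/-1.6971733 ≈ 0.6603.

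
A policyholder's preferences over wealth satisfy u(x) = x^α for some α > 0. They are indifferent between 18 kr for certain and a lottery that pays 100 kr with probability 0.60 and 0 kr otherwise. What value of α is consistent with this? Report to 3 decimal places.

The lottery's expected utility is 0.60·u(100) + 0.40·u(0) = 0.60·100^α (since u(0) = 0 for α > 0).
Indifference: 18^α = 0.60·100^α, so (18/100)^α = 0.60.
α = ln(0.60) / ln(18/100) = -0.510826/-1.714798 ≈ 0.298.

α ≈ 0.298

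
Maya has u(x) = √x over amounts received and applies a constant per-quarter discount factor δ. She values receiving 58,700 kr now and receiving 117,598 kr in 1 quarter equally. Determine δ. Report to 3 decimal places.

δ ≈ 0.707

The payoff in 1 quarter is discounted by δ, so u(58700) = δ·u(117598) and δ = u(58700)/u(117598).
Since u(x) = √x, δ = √(58700/117598) = 0.70651.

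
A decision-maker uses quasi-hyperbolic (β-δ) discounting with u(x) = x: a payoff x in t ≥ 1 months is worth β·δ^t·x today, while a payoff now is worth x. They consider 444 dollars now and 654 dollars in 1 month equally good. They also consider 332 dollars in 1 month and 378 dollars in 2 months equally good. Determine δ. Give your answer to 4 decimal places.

δ ≈ 0.8783

From the later pair, β·δ^1·332 = β·δ^2·378; dividing through, δ = 332/378 = 0.87831.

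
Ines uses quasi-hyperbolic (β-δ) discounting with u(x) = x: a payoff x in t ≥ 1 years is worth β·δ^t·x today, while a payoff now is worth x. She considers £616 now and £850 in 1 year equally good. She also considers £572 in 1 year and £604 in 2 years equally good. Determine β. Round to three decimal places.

Both payoffs in the second observation are in the future, so β drops out: δ^1·572 = δ^2·604 ⇒ δ = 572/604 = 0.94702.
The first indifference: 616 = β·δ·850, so β = 616/(δ·850) = 616/(0.94702·850) ≈ 0.765.

β ≈ 0.765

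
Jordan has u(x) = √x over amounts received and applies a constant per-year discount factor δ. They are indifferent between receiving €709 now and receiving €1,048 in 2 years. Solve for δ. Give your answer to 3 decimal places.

Indifference means u(709) = δ^2 · u(1048), so δ^2 = u(709)/u(1048).
Since u(x) = √x, δ^2 = √(709/1048) = 0.82251.
Taking the square root: δ = 0.82251^(1/2) ≈ 0.907.

δ ≈ 0.907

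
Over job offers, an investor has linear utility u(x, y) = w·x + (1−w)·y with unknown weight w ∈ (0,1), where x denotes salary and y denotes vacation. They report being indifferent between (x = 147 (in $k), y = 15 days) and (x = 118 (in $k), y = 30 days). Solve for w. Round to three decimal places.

Equating utilities: w·147 + (1−w)·15 = w·118 + (1−w)·30.
Rearranging, 29·w − 15·(1−w) = 0.
So w/(1−w) = 15/29 = 0.5172, giving w = 15/(29+15) = 0.341.

w = 0.341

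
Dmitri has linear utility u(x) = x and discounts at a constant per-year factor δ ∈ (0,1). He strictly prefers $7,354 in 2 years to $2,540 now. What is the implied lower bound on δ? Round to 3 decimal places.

δ > 0.588

Under u(x) = x this choice says 2540 < δ^2·7354.
So δ^2 > 2540/7354 = 0.34539; taking the square root of both positive sides preserves the inequality.
δ > 0.34539^(1/2) = 0.588.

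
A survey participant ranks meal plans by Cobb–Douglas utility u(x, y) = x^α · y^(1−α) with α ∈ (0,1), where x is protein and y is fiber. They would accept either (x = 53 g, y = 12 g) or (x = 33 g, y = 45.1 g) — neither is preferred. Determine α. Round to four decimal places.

Set the two utilities equal: 53^α·12^(1−α) = 33^α·45.1^(1−α).
Taking logs: α·ln 53 + (1−α)·ln 12 = α·ln 33 + (1−α)·ln 45.1, i.e. α·0.4737844 = (1−α)·1.3239756.
Thus α·(1.7977600) = 1.3239756, so α = 1.3239756/1.7977600 ≈ 0.7365.

α ≈ 0.7365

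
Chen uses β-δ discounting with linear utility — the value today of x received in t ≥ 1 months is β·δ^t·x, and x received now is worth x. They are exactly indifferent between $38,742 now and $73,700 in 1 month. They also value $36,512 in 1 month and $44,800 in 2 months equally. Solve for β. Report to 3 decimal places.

From the later pair, β·δ^1·36512 = β·δ^2·44800; dividing through, δ = 36512/44800 = 0.81500.
Substituting δ into 38742 = β·δ·73700: β = 38742/(60065.500) ≈ 0.645.

β ≈ 0.645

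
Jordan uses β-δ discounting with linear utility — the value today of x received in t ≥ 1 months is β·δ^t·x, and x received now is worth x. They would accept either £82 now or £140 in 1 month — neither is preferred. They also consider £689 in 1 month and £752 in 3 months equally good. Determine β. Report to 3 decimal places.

From the later pair, β·δ^1·689 = β·δ^3·752; dividing through, δ^2 = 689/752 = 0.91622, so δ = 0.95720.
Substituting δ into 82 = β·δ·140: β = 82/(134.007) ≈ 0.612.

β ≈ 0.612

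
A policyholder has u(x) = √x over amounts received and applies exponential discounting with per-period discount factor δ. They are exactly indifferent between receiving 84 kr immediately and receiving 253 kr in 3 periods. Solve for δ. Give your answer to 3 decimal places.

Equating discounted utilities: u(84) = δ^3·u(253) ⇒ δ^3 = u(84)/u(253).
With u(x) = √x: δ^3 = √84/√253 = √(84/253) = 0.57621.
Taking the cube root: δ = 0.57621^(1/3) ≈ 0.832.

δ ≈ 0.832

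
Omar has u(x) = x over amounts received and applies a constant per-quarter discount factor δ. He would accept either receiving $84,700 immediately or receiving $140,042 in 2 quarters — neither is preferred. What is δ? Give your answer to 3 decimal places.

Indifference means u(84700) = δ^2 · u(140042), so δ^2 = u(84700)/u(140042).
With u(x) = x: δ^2 = 84700/140042 = 0.60482.
Hence δ = (0.60482)^(1/2) = 0.77770.

δ ≈ 0.778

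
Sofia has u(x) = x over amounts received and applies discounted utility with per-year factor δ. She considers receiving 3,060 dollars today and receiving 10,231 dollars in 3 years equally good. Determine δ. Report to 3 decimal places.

δ ≈ 0.669

The payoff in 3 years is discounted by δ^3, so u(3060) = δ^3·u(10231) and δ^3 = u(3060)/u(10231).
With u(x) = x: δ^3 = 3060/10231 = 0.29909.
So δ = 0.29909^(1/3) ≈ 0.669.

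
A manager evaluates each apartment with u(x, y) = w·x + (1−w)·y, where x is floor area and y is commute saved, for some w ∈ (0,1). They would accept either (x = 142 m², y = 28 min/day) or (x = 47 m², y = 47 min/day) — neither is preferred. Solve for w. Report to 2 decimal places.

Indifference: w·142 + (1−w)·28 = w·47 + (1−w)·47.
Rearranging, 95·w − 19·(1−w) = 0.
Hence w = 19/(95+19) = 19/114 = 0.17.

w = 0.17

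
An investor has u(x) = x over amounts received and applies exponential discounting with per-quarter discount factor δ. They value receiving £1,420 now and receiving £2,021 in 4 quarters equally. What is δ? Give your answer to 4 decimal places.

Equating discounted utilities: u(1420) = δ^4·u(2021) ⇒ δ^4 = u(1420)/u(2021).
With u(x) = x: δ^4 = 1420/2021 = 0.70262.
So δ = 0.70262^(1/4) ≈ 0.9155.

δ ≈ 0.9155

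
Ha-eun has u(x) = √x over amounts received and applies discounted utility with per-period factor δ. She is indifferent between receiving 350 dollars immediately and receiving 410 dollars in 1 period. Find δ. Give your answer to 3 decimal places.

δ ≈ 0.924

Equating discounted utilities: u(350) = δ·u(410) ⇒ δ = u(350)/u(410).
Since u(x) = √x, δ = √(350/410) = 0.92394.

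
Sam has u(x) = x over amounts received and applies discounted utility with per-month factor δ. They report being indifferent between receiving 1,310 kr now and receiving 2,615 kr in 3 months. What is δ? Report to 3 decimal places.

Indifference means u(1310) = δ^3 · u(2615), so δ^3 = u(1310)/u(2615).
With u(x) = x: δ^3 = 1310/2615 = 0.50096.
Taking the cube root: δ = 0.50096^(1/3) ≈ 0.794.

δ ≈ 0.794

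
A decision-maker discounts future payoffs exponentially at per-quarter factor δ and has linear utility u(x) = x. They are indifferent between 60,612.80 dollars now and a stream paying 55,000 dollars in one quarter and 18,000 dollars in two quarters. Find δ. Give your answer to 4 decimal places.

δ ≈ 0.8600

Equating present values: 60612.80 = 55000δ + 18000δ².
That is, 18000δ² + 55000δ − 60612.80 = 0, a quadratic in δ.
δ = (−55000 + √(55000² + 4·18000·60612.80)) / (2·18000) = (−55000 + √7389121600.00) / 36000 ≈ 0.8600.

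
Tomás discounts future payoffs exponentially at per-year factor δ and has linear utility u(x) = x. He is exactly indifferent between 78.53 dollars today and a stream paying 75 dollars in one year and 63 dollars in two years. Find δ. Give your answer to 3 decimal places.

δ ≈ 0.670

Equating present values: 78.53 = 75δ + 63δ².
That is, 63δ² + 75δ − 78.53 = 0, a quadratic in δ.
δ = (−75 + √(75² + 4·63·78.53)) / (2·63) = (−75 + √25414.56) / 126 ≈ 0.670.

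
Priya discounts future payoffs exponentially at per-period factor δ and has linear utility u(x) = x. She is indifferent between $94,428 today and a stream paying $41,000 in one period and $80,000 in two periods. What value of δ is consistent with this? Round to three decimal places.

δ ≈ 0.860

Present value of the stream is 41000·δ + 80000·δ². Indifference gives 41000δ + 80000δ² = 94428.
That is, 80000δ² + 41000δ − 94428 = 0, a quadratic in δ.
By the quadratic formula (taking the positive root), δ = (−41000 + √31897960000.00) / 160000 ≈ 0.860.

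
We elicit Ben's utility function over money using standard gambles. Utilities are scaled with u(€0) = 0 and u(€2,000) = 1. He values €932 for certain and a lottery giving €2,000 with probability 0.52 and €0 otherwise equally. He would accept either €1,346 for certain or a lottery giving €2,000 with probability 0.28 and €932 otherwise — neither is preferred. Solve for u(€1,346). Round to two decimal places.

First, u(€932) = 0.52·u(€2,000) + 0.48·u(€0) = 0.52.
Chaining: u(€1,346) = 0.28·1.00 + 0.72·0.52 = 0.6544.

0.65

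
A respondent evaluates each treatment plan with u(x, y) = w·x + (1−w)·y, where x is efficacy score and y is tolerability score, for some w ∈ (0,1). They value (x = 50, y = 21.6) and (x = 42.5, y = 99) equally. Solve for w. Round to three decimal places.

Indifference: w·50 + (1−w)·21.6 = w·42.5 + (1−w)·99.
Rearranging, 7.5·w − 77.4·(1−w) = 0.
Hence w = 77.4/(7.5+77.4) = 77.4/84.9 = 0.912.

w = 0.912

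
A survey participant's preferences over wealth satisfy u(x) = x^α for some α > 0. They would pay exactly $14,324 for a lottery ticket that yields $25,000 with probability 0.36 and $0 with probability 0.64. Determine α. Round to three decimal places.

EU(lottery) = 0.36·25000^α + 0.64·0 = 0.36·25000^α.
Setting u(14324) equal to that: 14324^α = 0.36·25000^α ⇒ (14324/25000)^α = 0.36.
α = ln(0.36) / ln(14324/25000) = -1.021651/-0.556939 ≈ 1.834.

α ≈ 1.834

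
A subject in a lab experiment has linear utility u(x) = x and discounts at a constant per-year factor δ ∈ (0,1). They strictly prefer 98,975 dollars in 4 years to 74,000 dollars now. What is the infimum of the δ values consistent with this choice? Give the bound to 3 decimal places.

Under u(x) = x this choice says 74000 < δ^4·98975.
Dividing by 98975: δ^4 > 0.74766. Both sides are positive, so the 4th root keeps the direction.
δ > (74000/98975)^(1/4) ≈ 0.930.

δ > 0.930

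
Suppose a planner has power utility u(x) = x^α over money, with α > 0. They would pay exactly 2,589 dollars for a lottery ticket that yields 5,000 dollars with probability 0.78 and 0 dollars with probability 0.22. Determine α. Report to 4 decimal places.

α ≈ 0.3775

Since u(0) = 0, the lottery's EU is 0.78·5000^α.
Equating: 2589^α = 0.78·5000^α, i.e. 0.5178^α = 0.78.
Taking logs: α·ln(2589/5000) = ln(0.78), so α = -0.2484614 / -0.6581662 ≈ 0.3775.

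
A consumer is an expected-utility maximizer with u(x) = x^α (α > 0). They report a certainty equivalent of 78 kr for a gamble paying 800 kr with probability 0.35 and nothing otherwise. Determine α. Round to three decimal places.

Since u(0) = 0, the lottery's EU is 0.35·800^α.
Setting u(78) equal to that: 78^α = 0.35·800^α ⇒ (78/800)^α = 0.35.
Taking logs: α·ln(78/800) = ln(0.35), so α = -1.049822 / -2.327903 ≈ 0.451.

α ≈ 0.451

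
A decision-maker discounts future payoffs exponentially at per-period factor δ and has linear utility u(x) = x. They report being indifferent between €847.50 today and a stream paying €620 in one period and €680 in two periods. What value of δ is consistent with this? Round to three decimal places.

δ ≈ 0.750

Present value of the stream is 620·δ + 680·δ². Indifference gives 620δ + 680δ² = 847.50.
That is, 680δ² + 620δ − 847.50 = 0, a quadratic in δ.
The positive root is δ = [−620 + √(620² + 4·680·847.50)] / (2·680) = (−620 + 1640.000)/1360 ≈ 0.750.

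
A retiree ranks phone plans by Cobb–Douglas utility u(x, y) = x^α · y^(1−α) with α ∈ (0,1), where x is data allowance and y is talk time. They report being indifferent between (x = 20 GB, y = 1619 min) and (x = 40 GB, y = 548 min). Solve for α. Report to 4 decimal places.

α ≈ 0.6098

Indifference: 20^α · 1619^(1−α) = 40^α · 548^(1−α).
Rearrange to (20/40)^α = (548/1619)^(1−α) and take logs: α·-0.6931472 = (1−α)·-1.0832887.
Thus α·(-1.7764359) = -1.0832887, so α = -1.0832887/-1.7764359 ≈ 0.6098.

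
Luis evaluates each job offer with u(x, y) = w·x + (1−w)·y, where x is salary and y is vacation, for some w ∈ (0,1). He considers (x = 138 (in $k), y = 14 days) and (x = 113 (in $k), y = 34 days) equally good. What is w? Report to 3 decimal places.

w = 0.444

Equating utilities: w·138 + (1−w)·14 = w·113 + (1−w)·34.
Rearranging, 25·w − 20·(1−w) = 0.
The marginal rate of substitution is 20/25, so w = 20/(25+20) = 0.444.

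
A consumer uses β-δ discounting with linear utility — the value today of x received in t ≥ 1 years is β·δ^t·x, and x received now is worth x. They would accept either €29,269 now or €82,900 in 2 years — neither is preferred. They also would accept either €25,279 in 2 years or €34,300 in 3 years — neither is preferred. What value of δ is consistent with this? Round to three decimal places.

δ ≈ 0.737

The second indifference involves only future payoffs, so β cancels: β·δ^2·25279 = β·δ^3·34300, giving δ = 25279/34300 = 0.73700.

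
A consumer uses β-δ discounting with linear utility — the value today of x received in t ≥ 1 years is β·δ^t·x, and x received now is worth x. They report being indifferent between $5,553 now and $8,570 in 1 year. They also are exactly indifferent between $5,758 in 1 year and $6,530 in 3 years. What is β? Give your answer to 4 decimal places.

From the later pair, β·δ^1·5758 = β·δ^3·6530; dividing through, δ^2 = 5758/6530 = 0.88178, so δ = 0.93903.
The first indifference: 5553 = β·δ·8570, so β = 5553/(δ·8570) = 5553/(0.93903·8570) ≈ 0.6900.

β ≈ 0.6900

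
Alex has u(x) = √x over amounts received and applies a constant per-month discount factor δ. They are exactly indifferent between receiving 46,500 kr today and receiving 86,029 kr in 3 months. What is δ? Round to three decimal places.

Equating discounted utilities: u(46500) = δ^3·u(86029) ⇒ δ^3 = u(46500)/u(86029).
Since u(x) = √x, δ^3 = √(46500/86029) = 0.73520.
So δ = 0.73520^(1/3) ≈ 0.903.

δ ≈ 0.903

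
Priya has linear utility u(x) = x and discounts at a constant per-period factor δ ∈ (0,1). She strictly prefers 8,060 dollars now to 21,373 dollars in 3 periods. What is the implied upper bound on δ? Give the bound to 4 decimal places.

δ < 0.7225

The preference means 8060 > δ^3·21373.
Dividing by 21373: δ^3 < 0.37711. Both sides are positive, so the cube root keeps the direction.
δ < (8060/21373)^(1/3) ≈ 0.7225.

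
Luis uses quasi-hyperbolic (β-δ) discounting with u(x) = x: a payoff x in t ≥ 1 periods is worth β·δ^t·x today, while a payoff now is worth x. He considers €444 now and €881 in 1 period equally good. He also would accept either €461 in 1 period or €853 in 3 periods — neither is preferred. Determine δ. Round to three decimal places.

δ ≈ 0.735

The second indifference involves only future payoffs, so β cancels: β·δ^1·461 = β·δ^3·853, giving δ^2 = 461/853 = 0.54045, so δ = 0.73515.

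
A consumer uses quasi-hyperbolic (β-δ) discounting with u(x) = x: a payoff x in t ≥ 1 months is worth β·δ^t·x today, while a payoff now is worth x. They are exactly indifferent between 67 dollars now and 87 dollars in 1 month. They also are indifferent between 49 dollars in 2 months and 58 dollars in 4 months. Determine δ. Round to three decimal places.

δ ≈ 0.919

The second indifference involves only future payoffs, so β cancels: β·δ^2·49 = β·δ^4·58, giving δ^2 = 49/58 = 0.84483, so δ = 0.91915.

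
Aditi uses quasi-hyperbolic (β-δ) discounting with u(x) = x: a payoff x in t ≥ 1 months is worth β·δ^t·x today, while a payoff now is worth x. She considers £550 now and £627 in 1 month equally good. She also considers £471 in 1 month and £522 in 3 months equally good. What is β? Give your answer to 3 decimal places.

β ≈ 0.923

From the later pair, β·δ^1·471 = β·δ^3·522; dividing through, δ^2 = 471/522 = 0.90230, so δ = 0.94989.
The first indifference: 550 = β·δ·627, so β = 550/(δ·627) = 550/(0.94989·627) ≈ 0.923.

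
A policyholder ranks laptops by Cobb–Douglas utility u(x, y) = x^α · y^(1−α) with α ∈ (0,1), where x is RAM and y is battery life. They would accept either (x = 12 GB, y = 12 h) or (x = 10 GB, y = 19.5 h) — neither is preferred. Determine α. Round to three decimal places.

α ≈ 0.727

Set the two utilities equal: 12^α·12^(1−α) = 10^α·19.5^(1−α).
Taking logs: α·ln 12 + (1−α)·ln 12 = α·ln 10 + (1−α)·ln 19.5, i.e. α·0.182322 = (1−α)·0.485508.
So α/(1−α) = (0.485508)/(0.182322) = 2.662915, and α = 2.662915/3.662915 ≈ 0.727.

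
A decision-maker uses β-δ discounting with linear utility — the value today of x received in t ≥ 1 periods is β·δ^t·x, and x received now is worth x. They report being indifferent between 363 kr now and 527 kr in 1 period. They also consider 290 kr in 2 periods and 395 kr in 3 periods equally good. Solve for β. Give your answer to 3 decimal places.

β ≈ 0.938

From the later pair, β·δ^2·290 = β·δ^3·395; dividing through, δ = 290/395 = 0.73418.
Substituting δ into 363 = β·δ·527: β = 363/(386.911) ≈ 0.938.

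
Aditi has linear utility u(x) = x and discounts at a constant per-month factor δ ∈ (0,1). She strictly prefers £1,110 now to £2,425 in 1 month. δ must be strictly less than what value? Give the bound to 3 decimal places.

The preference means 1110 > δ·2425.
Dividing through by 2425 gives δ < 0.45773.

δ < 0.458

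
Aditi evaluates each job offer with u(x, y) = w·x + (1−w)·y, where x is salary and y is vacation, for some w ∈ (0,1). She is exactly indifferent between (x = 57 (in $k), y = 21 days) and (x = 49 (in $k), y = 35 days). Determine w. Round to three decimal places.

u(57,21) = u(49,35) means w·57 + (1−w)·21 = w·49 + (1−w)·35.
Collecting terms: w·8 = (1−w)·14.
Hence w = 14/(8+14) = 14/22 = 0.636.

w = 0.636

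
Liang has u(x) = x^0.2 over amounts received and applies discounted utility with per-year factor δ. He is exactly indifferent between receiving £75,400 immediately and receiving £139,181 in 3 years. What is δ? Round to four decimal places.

The payoff in 3 years is discounted by δ^3, so u(75400) = δ^3·u(139181) and δ^3 = u(75400)/u(139181).
Since u(x) = x^0.2, δ^3 = (75400/139181)^0.2 = 0.54174^0.2 = 0.88462.
Taking the cube root: δ = 0.88462^(1/3) ≈ 0.9600.

δ ≈ 0.9600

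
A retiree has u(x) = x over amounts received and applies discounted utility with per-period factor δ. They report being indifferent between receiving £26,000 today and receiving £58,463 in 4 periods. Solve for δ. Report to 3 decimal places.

Equating discounted utilities: u(26000) = δ^4·u(58463) ⇒ δ^4 = u(26000)/u(58463).
With u(x) = x: δ^4 = 26000/58463 = 0.44473.
Taking the 4th root: δ = 0.44473^(1/4) ≈ 0.817.

δ ≈ 0.817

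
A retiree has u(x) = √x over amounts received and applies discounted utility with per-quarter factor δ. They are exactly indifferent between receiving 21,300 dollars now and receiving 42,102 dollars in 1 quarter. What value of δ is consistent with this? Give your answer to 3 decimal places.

Indifference means u(21300) = δ · u(42102), so δ = u(21300)/u(42102).
Since u(x) = √x, δ = √(21300/42102) = 0.71128.

δ ≈ 0.711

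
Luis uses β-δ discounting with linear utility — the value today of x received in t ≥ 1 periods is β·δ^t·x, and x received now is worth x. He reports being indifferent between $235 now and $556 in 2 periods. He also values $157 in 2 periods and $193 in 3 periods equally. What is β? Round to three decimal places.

Both payoffs in the second observation are in the future, so β drops out: δ^2·157 = δ^3·193 ⇒ δ = 157/193 = 0.81347.
The first indifference: 235 = β·δ^2·556, so β = 235/(δ^2·556) = 235/(0.66174·556) ≈ 0.639.

β ≈ 0.639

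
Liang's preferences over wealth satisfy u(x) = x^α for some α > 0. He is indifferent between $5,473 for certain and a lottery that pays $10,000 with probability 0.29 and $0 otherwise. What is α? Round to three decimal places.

Since u(0) = 0, the lottery's EU is 0.29·10000^α.
Indifference: 5473^α = 0.29·10000^α, so (5473/10000)^α = 0.29.
Taking logs: α·ln(5473/10000) = ln(0.29), so α = -1.237874 / -0.602758 ≈ 2.054.

α ≈ 2.054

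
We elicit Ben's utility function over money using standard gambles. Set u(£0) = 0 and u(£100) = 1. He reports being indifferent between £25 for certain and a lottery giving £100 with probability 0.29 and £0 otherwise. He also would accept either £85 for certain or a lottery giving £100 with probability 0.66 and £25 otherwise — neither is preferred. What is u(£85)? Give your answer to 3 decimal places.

0.759

From the first indifference, u(£25) = 0.29·u(£100) + 0.71·u(£0) = 0.29·1 + 0.71·0 = 0.29.
The second indifference gives u(£85) = 0.66·u(£100) + 0.34·u(£25) = 0.66·1.00 + 0.34·0.29 = 0.7586.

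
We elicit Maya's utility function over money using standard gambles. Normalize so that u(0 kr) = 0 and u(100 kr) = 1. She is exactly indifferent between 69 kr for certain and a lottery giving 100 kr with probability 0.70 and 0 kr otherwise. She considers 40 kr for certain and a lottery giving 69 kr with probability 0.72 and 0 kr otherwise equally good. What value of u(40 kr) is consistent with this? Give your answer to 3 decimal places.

0.504

The first gamble pins u(69 kr): it must equal 0.70·1 + 0.30·0 = 0.70.
Then u(40 kr) = 0.72·u(69 kr) + 0.28·u(0 kr) = 0.72·0.70 + 0.28·0.00 = 0.5040.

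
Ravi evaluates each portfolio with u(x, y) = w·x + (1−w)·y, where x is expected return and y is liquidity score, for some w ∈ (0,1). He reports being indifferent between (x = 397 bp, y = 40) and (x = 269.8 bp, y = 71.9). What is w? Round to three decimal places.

Equating utilities: w·397 + (1−w)·40 = w·269.8 + (1−w)·71.9.
w·(397−269.8) = (1−w)·(71.9−40), i.e. w·127.2 = (1−w)·31.9.
The marginal rate of substitution is 31.9/127.2, so w = 31.9/(127.2+31.9) = 0.201.

w = 0.201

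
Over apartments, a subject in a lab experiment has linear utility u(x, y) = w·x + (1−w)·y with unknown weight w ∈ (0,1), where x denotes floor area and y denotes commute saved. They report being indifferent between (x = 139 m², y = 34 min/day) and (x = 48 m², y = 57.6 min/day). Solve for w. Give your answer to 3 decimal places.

w = 0.206

u(139,34) = u(48,57.6) means w·139 + (1−w)·34 = w·48 + (1−w)·57.6.
w·(139−48) = (1−w)·(57.6−34), i.e. w·91 = (1−w)·23.6.
Hence w = 23.6/(91+23.6) = 23.6/114.6 = 0.206.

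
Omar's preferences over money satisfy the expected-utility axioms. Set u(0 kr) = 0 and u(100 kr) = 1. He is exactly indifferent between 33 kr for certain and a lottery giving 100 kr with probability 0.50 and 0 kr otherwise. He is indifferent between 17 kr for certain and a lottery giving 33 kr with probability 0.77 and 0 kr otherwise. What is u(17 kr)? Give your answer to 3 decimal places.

First, u(33 kr) = 0.50·u(100 kr) + 0.50·u(0 kr) = 0.50.
The second indifference gives u(17 kr) = 0.77·u(33 kr) + 0.23·u(0 kr) = 0.77·0.50 + 0.23·0.00 = 0.3850.

0.385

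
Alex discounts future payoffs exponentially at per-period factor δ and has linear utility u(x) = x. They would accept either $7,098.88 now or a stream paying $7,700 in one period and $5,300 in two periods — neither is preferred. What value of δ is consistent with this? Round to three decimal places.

Present value of the stream is 7700·δ + 5300·δ². Indifference gives 7700δ + 5300δ² = 7098.88.
Rearranged: 5300δ² + 7700δ − 7098.88 = 0.
δ = (−7700 + √(7700² + 4·5300·7098.88)) / (2·5300) = (−7700 + √209786256.00) / 10600 ≈ 0.640.

δ ≈ 0.640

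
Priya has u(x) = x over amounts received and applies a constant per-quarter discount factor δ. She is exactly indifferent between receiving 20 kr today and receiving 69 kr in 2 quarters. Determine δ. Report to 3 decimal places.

δ ≈ 0.538

Indifference means u(20) = δ^2 · u(69), so δ^2 = u(20)/u(69).
With u(x) = x: δ^2 = 20/69 = 0.28986.
Hence δ = (0.28986)^(1/2) = 0.53838.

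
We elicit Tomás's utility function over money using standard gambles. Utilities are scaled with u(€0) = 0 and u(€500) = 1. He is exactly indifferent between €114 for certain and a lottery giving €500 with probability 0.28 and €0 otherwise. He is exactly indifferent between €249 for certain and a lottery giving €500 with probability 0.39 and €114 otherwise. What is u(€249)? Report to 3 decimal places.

0.561

The first gamble pins u(€114): it must equal 0.28·1 + 0.72·0 = 0.28.
The second indifference gives u(€249) = 0.39·u(€500) + 0.61·u(€114) = 0.39·1.00 + 0.61·0.28 = 0.5608.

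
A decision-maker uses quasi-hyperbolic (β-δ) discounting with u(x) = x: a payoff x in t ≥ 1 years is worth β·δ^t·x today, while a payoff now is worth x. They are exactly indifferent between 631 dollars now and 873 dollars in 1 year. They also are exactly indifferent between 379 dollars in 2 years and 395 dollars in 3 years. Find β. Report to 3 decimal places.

The second indifference involves only future payoffs, so β cancels: β·δ^2·379 = β·δ^3·395, giving δ = 379/395 = 0.95949.
The first indifference: 631 = β·δ·873, so β = 631/(δ·873) = 631/(0.95949·873) ≈ 0.753.

β ≈ 0.753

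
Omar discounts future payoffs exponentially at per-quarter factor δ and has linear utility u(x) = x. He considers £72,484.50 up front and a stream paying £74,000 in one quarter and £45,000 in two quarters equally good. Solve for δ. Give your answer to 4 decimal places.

δ ≈ 0.6900

The stream is worth 74000δ + 45000δ² today, so 74000δ + 45000δ² = 72484.50.
That is, 45000δ² + 74000δ − 72484.50 = 0, a quadratic in δ.
The positive root is δ = [−74000 + √(74000² + 4·45000·72484.50)] / (2·45000) = (−74000 + 136100.000)/90000 ≈ 0.6900.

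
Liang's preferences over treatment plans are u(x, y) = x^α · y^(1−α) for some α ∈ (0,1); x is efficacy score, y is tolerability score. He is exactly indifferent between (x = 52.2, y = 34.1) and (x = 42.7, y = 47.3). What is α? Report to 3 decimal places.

Set the two utilities equal: 52.2^α·34.1^(1−α) = 42.7^α·47.3^(1−α).
(52.2/42.7)^α = (47.3/34.1)^(1−α); take logs: α·ln(52.2/42.7) = (1−α)·ln(47.3/34.1), i.e. α·0.200884 = (1−α)·0.327213.
With A = 0.200884 and B = 0.327213: α·A = (1−α)·B, so α = B/(A+B) = 0.327213/0.528097 ≈ 0.620.

α ≈ 0.620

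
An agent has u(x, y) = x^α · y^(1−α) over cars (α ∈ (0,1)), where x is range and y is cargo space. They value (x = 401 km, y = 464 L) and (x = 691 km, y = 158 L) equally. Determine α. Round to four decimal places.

α ≈ 0.6644

Indifference: 401^α · 464^(1−α) = 691^α · 158^(1−α).
(401/691)^α = (158/464)^(1−α); take logs: α·ln(401/691) = (1−α)·ln(158/464), i.e. α·-0.5441784 = (1−α)·-1.0772895.
So α/(1−α) = (-1.0772895)/(-0.5441784) = 1.9796624, and α = 1.9796624/2.9796624 ≈ 0.6644.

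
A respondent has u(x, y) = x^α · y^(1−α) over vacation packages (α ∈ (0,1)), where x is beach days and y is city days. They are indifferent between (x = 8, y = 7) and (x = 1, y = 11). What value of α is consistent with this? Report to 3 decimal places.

α ≈ 0.179

Set the two utilities equal: 8^α·7^(1−α) = 1^α·11^(1−α).
Rearrange to (8/1)^α = (11/7)^(1−α) and take logs: α·2.079442 = (1−α)·0.451985.
Thus α·(2.531427) = 0.451985, so α = 0.451985/2.531427 ≈ 0.179.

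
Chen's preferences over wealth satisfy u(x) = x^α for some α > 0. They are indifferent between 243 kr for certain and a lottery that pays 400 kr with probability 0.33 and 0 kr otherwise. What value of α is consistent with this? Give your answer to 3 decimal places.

EU(lottery) = 0.33·400^α + 0.67·0 = 0.33·400^α.
Equating: 243^α = 0.33·400^α, i.e. 0.6075^α = 0.33.
Taking logs: α·ln(243/400) = ln(0.33), so α = -1.108663 / -0.498403 ≈ 2.224.

α ≈ 2.224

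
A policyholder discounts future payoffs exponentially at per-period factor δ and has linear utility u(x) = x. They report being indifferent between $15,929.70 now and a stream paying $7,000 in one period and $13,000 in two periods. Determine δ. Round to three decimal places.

δ ≈ 0.870

The stream is worth 7000δ + 13000δ² today, so 7000δ + 13000δ² = 15929.70.
So 13000δ² + 7000δ − 15929.70 = 0.
δ = (−7000 + √(7000² + 4·13000·15929.70)) / (2·13000) = (−7000 + √877344400.00) / 26000 ≈ 0.870.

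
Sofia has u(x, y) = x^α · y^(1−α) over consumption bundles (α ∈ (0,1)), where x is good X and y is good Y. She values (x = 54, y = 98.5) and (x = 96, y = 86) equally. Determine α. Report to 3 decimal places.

The Cobb–Douglas utilities coincide, so 54^α·98.5^(1−α) = 96^α·86^(1−α).
Rearrange to (54/96)^α = (86/98.5)^(1−α) and take logs: α·-0.575364 = (1−α)·-0.135709.
So α/(1−α) = (-0.135709)/(-0.575364) = 0.235866, and α = 0.235866/1.235866 ≈ 0.191.

α ≈ 0.191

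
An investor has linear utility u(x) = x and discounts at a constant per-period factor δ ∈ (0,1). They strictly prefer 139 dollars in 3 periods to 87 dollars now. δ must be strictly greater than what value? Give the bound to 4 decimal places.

The preference means 87 < δ^3·139.
Hence δ^3 > 87/139 = 0.62590, and x ↦ x^(1/3) is increasing on (0,∞).
δ > (87/139)^(1/3) ≈ 0.8554.

δ > 0.8554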